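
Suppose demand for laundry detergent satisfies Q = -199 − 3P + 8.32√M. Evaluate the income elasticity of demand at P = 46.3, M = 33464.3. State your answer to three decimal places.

0.643

At P = 46.3, M = 33464.3: Q = 1184.098.
Holding P constant, ∂Q/∂M = 8.32/(2√M) = 0.0227406.
η_M = (∂Q/∂M)·(M/Q) = 0.0227406 × (33464.3/1184.098) = 0.643.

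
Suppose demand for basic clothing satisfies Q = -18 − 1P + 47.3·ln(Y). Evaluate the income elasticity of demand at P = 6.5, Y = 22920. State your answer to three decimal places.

At P = 6.5, Y = 22920: Q = 450.381.
Holding P constant, ∂Q/∂Y = 47.3/Y = 0.0020637.
η_Y = (∂Q/∂Y)·(Y/Q) = 0.0020637 × (22920/450.381) = 0.105.

0.105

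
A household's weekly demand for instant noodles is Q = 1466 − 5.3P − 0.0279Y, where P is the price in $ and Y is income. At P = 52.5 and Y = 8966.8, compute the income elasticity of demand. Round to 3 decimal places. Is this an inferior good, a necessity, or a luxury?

At P = 52.5, Y = 8966.8: Q = 937.576.
Holding P constant, ∂Q/∂Y = −0.0279.
η_Y = (∂Q/∂Y)·(Y/Q) = -0.0279 × (8966.8/937.576) = -0.267.
Since η < 0, this is an inferior good.

-0.267 (inferior good)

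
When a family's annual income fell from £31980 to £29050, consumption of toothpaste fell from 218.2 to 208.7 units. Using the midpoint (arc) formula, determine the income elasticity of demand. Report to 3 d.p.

0.464

ΔQ = 208.7 − 218.2 = -9.5; midpoint Q̄ = (218.2 + 208.7)/2 = 213.45.
ΔI = 29050 − 31980 = -2930; midpoint Ī = (31980 + 29050)/2 = 30515.
η = (ΔQ/Q̄) ÷ (ΔI/Ī) = (-9.5/213.45) ÷ (-2930/30515) = 0.464.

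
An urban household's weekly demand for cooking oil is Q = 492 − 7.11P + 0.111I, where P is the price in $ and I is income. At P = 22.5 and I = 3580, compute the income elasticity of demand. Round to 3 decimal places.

0.545

At P = 22.5, I = 3580: Q = 729.405.
Holding P constant, ∂Q/∂I = 0.111.
η_I = (∂Q/∂I)·(I/Q) = 0.111 × (3580/729.405) = 0.545.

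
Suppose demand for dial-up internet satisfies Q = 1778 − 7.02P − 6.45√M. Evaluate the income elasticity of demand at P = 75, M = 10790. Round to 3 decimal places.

-0.576

At P = 75, M = 10790: Q = 581.507.
Holding P constant, ∂Q/∂M = -6.45/(2√M) = -0.031047.
η_M = (∂Q/∂M)·(M/Q) = -0.031047 × (10790/581.507) = -0.576.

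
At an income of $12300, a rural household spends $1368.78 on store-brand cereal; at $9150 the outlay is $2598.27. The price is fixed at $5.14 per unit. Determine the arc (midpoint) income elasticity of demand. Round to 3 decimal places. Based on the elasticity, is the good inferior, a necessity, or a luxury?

-2.110 (inferior good)

With a constant price, Q₁ = 1368.78/5.14 = 266.300 and Q₂ = 2598.27/5.14 = 505.500 (equivalently, work directly with expenditure since P cancels).
Midpoint %ΔQ = (2598.27 − 1368.78)/1983.53 = 0.61985; midpoint %ΔI = (9150 − 12300)/10725 = -0.29371.
η = 0.61985 / -0.29371 = -2.110.
η < 0 ⇒ inferior good.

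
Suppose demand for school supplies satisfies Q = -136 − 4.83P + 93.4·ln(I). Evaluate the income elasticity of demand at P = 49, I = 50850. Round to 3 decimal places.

At P = 49, I = 50850: Q = 639.472.
Holding P constant, ∂Q/∂I = 93.4/I = 0.00183677.
η_I = (∂Q/∂I)·(I/Q) = 0.00183677 × (50850/639.472) = 0.146.

0.146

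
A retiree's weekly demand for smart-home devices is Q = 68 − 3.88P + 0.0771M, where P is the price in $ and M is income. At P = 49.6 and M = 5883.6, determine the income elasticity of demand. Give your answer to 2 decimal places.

1.38

At P = 49.6, M = 5883.6: Q = 329.178.
Holding P constant, ∂Q/∂M = 0.0771.
η_M = (∂Q/∂M)·(M/Q) = 0.0771 × (5883.6/329.178) = 1.38.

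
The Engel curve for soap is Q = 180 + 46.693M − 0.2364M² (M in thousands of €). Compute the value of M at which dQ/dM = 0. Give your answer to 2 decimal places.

98.76

dQ/dM = 46.693 − 0.4728M.
The good is inferior where dQ/dM < 0. Setting dQ/dM = 0 gives M = 46.693 / 0.4728 = 98.76.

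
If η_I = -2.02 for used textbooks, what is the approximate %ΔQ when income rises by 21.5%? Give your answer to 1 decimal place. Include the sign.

-43.4%

%ΔQ ≈ η × %ΔI = -2.02 × 21.5% = -43.4%.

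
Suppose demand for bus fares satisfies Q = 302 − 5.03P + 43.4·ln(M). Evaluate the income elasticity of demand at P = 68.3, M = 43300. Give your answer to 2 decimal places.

At P = 68.3, M = 43300: Q = 421.785.
Holding P constant, ∂Q/∂M = 43.4/M = 0.00100231.
η_M = (∂Q/∂M)·(M/Q) = 0.00100231 × (43300/421.785) = 0.10.

0.10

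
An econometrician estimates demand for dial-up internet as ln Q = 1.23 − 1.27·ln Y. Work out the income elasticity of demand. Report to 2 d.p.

In a log-linear demand, the coefficient on ln Y is the income elasticity.
So η = -1.27.

-1.27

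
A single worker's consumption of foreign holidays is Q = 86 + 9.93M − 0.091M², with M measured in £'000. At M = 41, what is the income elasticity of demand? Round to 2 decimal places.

At M = 41: Q = 340.1590.
dQ/dM = 9.93 − 0.182M = 2.46800.
η = (dQ/dM)·(M/Q) = 2.46800 × (41/340.1590) = 0.30.

0.30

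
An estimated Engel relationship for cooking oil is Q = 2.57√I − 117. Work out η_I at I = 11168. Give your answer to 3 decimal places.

At I = 11168: Q = 154.594.
dQ/dI = 2.57/(2√I) = 0.0121595 at this income.
η = (dQ/dI)·(I/Q) = 0.0121595 × (11168/154.594) = 0.878.

0.878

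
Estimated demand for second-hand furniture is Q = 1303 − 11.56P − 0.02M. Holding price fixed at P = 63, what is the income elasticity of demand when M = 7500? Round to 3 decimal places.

At P = 63, M = 7500: Q = 424.720.
Holding P constant, ∂Q/∂M = −0.02.
η_M = (∂Q/∂M)·(M/Q) = -0.02 × (7500/424.720) = -0.353.

-0.353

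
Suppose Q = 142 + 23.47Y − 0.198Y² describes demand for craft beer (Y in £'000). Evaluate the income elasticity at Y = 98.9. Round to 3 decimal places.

At Y = 98.9: Q = 526.5034.
dQ/dY = 23.47 − 0.396Y = -15.69440.
η = (dQ/dY)·(Y/Q) = -15.69440 × (98.9/526.5034) = -2.948.

-2.948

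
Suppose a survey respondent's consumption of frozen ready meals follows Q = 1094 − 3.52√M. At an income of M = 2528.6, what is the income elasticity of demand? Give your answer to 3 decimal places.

At M = 2528.6: Q = 916.996.
dQ/dM = -3.52/(2√M) = -0.0350004 at this income.
η = (dQ/dM)·(M/Q) = -0.0350004 × (2528.6/916.996) = -0.097.

-0.097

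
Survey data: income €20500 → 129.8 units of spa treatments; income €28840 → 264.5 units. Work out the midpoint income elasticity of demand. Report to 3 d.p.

ΔQ = 264.5 − 129.8 = 134.7; midpoint Q̄ = (129.8 + 264.5)/2 = 197.15.
ΔI = 28840 − 20500 = 8340; midpoint Ī = (20500 + 28840)/2 = 24670.
η = (ΔQ/Q̄) ÷ (ΔI/Ī) = (134.7/197.15) ÷ (8340/24670) = 2.021.

2.021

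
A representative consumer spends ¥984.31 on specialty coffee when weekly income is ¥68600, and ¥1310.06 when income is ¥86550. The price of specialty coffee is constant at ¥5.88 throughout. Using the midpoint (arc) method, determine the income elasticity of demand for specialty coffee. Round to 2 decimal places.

With a constant price, Q₁ = 984.31/5.88 = 167.400 and Q₂ = 1310.06/5.88 = 222.799 (equivalently, work directly with expenditure since P cancels).
Midpoint %ΔQ = (1310.06 − 984.31)/1147.19 = 0.28396; midpoint %ΔI = (86550 − 68600)/77575 = 0.23139.
η = 0.28396 / 0.23139 = 1.23.

1.23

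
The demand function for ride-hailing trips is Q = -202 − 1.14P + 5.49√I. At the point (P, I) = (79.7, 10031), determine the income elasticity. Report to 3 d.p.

At P = 79.7, I = 10031: Q = 256.992.
Holding P constant, ∂Q/∂I = 5.49/(2√I) = 0.0274076.
η_I = (∂Q/∂I)·(I/Q) = 0.0274076 × (10031/256.992) = 1.070.

1.070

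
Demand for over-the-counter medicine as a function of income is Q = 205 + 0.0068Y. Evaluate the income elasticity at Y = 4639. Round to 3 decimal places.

0.133

At Y = 4639: Q = 236.545.
dQ/dY = 0.0068.
η = (dQ/dY)·(Y/Q) = 0.0068 × (4639/236.545) = 0.133.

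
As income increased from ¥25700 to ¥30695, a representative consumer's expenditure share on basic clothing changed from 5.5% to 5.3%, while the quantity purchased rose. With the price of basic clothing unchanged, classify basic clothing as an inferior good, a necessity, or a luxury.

necessity

Quantity rises but the budget share falls as income rises, so 0 < η < 1.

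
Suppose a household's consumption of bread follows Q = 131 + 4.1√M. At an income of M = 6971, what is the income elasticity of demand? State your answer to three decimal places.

At M = 6971: Q = 473.319.
dQ/dM = 4.1/(2√M) = 0.0245531 at this income.
η = (dQ/dM)·(M/Q) = 0.0245531 × (6971/473.319) = 0.362.

0.362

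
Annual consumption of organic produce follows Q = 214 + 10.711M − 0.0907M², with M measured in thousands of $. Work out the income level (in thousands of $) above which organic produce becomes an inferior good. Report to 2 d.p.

dQ/dM = 10.711 − 0.1814M.
The good is inferior where dQ/dM < 0. Setting dQ/dM = 0 gives M = 10.711 / 0.1814 = 59.05.

59.05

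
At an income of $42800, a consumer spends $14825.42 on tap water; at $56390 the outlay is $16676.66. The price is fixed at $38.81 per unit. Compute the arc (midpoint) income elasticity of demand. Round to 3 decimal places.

With a constant price, Q₁ = 14825.42/38.81 = 382.000 and Q₂ = 16676.66/38.81 = 429.700 (equivalently, work directly with expenditure since P cancels).
Midpoint %ΔQ = (16676.66 − 14825.42)/15751.04 = 0.11753; midpoint %ΔI = (56390 − 42800)/49595 = 0.27402.
η = 0.11753 / 0.27402 = 0.429.

0.429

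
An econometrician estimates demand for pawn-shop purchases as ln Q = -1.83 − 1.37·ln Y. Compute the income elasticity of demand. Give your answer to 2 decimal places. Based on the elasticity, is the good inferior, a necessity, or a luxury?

In a log-linear demand, the coefficient on ln Y is the income elasticity.
So η = -1.37.
η < 0 ⇒ inferior good.

-1.37 (inferior good)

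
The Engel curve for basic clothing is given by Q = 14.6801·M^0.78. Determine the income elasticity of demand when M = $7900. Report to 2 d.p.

For Q = A·M^β the income elasticity is constant and equal to β.
Here β = 0.78, so η = 0.78.

0.78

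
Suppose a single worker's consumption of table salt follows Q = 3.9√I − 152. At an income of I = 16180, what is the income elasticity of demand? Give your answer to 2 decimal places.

0.72

At I = 16180: Q = 344.082.
dQ/dI = 3.9/(2√I) = 0.0153301 at this income.
η = (dQ/dI)·(I/Q) = 0.0153301 × (16180/344.082) = 0.72.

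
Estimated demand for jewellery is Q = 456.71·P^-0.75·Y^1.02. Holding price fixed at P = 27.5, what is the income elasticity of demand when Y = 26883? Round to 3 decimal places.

1.020

For a multiplicative demand Q = A·P^α·Y^β, the income elasticity is β everywhere.
Here β = 1.02, so η = 1.020.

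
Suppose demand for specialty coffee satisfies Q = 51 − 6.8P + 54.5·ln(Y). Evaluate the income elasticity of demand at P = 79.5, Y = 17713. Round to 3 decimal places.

At P = 79.5, Y = 17713: Q = 43.522.
Holding P constant, ∂Q/∂Y = 54.5/Y = 0.00307684.
η_Y = (∂Q/∂Y)·(Y/Q) = 0.00307684 × (17713/43.522) = 1.252.

1.252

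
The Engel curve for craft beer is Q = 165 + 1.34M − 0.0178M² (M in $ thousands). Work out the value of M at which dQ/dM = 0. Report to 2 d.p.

37.64

dQ/dM = 1.34 − 0.0356M.
The good is inferior where dQ/dM < 0. Setting dQ/dM = 0 gives M = 1.34 / 0.0356 = 37.64.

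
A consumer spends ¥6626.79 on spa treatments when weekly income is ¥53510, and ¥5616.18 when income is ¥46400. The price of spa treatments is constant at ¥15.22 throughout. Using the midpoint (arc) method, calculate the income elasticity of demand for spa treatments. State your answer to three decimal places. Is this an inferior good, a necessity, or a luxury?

With a constant price, Q₁ = 6626.79/15.22 = 435.400 and Q₂ = 5616.18/15.22 = 369.000 (equivalently, work directly with expenditure since P cancels).
Midpoint %ΔQ = (5616.18 − 6626.79)/6121.49 = -0.16509; midpoint %ΔI = (46400 − 53510)/49955 = -0.14233.
η = -0.16509 / -0.14233 = 1.160.
η > 1 ⇒ luxury.

1.160 (luxury)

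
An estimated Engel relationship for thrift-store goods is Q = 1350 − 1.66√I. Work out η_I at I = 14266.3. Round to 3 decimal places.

At I = 14266.3: Q = 1151.727.
dQ/dI = -1.66/(2√I) = -0.006949 at this income.
η = (dQ/dI)·(I/Q) = -0.006949 × (14266.3/1151.727) = -0.086.

-0.086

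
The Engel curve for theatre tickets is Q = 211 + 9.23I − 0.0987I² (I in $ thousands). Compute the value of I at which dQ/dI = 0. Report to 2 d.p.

dQ/dI = 9.23 − 0.1974I.
The good is inferior where dQ/dI < 0. Setting dQ/dI = 0 gives I = 9.23 / 0.1974 = 46.76.

46.76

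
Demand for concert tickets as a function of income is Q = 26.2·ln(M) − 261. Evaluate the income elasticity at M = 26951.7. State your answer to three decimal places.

At M = 26951.7: Q = 6.287.
dQ/dM = 26.2/M = 0.000972109 at this income.
η = (dQ/dM)·(M/Q) = 0.000972109 × (26951.7/6.287) = 4.167.

4.167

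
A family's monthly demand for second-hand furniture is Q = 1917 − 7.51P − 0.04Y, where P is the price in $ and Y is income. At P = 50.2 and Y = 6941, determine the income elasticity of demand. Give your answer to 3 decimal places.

-0.220

At P = 50.2, Y = 6941: Q = 1262.358.
Holding P constant, ∂Q/∂Y = −0.04.
η_Y = (∂Q/∂Y)·(Y/Q) = -0.04 × (6941/1262.358) = -0.220.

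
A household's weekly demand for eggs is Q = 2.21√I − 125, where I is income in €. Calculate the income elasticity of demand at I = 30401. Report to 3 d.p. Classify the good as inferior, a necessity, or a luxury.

0.740 (necessity)

At I = 30401: Q = 260.333.
dQ/dI = 2.21/(2√I) = 0.00633751 at this income.
η = (dQ/dI)·(I/Q) = 0.00633751 × (30401/260.333) = 0.740.
Since 0 < η < 1, the good is a necessity.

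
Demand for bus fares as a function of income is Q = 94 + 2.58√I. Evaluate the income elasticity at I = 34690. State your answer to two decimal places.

At I = 34690: Q = 574.531.
dQ/dI = 2.58/(2√I) = 0.00692608 at this income.
η = (dQ/dI)·(I/Q) = 0.00692608 × (34690/574.531) = 0.42.

0.42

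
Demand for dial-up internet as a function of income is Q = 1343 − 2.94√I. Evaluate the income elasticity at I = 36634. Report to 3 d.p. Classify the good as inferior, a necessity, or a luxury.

-0.361 (inferior good)

At I = 36634: Q = 780.284.
dQ/dI = -2.94/(2√I) = -0.00768025 at this income.
η = (dQ/dI)·(I/Q) = -0.00768025 × (36634/780.284) = -0.361.
Since η < 0, the good is an inferior good.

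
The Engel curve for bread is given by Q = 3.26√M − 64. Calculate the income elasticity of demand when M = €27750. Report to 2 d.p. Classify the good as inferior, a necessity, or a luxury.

At M = 27750: Q = 479.062.
dQ/dM = 3.26/(2√M) = 0.00978489 at this income.
η = (dQ/dM)·(M/Q) = 0.00978489 × (27750/479.062) = 0.57.
Since 0 < η < 1, the good is a necessity.

0.57 (necessity)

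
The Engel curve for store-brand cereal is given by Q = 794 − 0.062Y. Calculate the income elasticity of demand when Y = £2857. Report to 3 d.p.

At Y = 2857: Q = 616.866.
dQ/dY = −0.062.
η = (dQ/dY)·(Y/Q) = -0.062 × (2857/616.866) = -0.287.

-0.287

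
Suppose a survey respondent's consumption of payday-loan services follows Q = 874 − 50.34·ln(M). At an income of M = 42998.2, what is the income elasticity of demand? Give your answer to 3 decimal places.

At M = 42998.2: Q = 336.927.
dQ/dM = -50.34/M = -0.00117075 at this income.
η = (dQ/dM)·(M/Q) = -0.00117075 × (42998.2/336.927) = -0.149.

-0.149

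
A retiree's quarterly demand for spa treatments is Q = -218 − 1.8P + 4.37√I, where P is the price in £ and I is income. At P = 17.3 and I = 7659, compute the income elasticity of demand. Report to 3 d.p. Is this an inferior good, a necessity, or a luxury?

1.434 (luxury)

At P = 17.3, I = 7659: Q = 133.304.
Holding P constant, ∂Q/∂I = 4.37/(2√I) = 0.0249669.
η_I = (∂Q/∂I)·(I/Q) = 0.0249669 × (7659/133.304) = 1.434.
Since η > 1, this is a luxury.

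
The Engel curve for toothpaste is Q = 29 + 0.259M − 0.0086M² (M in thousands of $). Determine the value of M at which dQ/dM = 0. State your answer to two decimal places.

dQ/dM = 0.259 − 0.0172M.
The good is inferior where dQ/dM < 0. Setting dQ/dM = 0 gives M = 0.259 / 0.0172 = 15.06.

15.06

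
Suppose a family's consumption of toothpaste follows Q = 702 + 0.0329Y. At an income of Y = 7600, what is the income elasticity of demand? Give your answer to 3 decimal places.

0.263

At Y = 7600: Q = 952.040.
dQ/dY = 0.0329.
η = (dQ/dY)·(Y/Q) = 0.0329 × (7600/952.040) = 0.263.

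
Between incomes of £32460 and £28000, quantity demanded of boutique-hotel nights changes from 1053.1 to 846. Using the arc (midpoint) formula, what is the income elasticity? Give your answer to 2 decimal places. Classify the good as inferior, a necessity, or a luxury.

1.48 (luxury)

ΔQ = 846 − 1053.1 = -207.1; midpoint Q̄ = (1053.1 + 846)/2 = 949.55.
ΔI = 28000 − 32460 = -4460; midpoint Ī = (32460 + 28000)/2 = 30230.
η = (ΔQ/Q̄) ÷ (ΔI/Ī) = (-207.1/949.55) ÷ (-4460/30230) = 1.48.
η > 1 ⇒ luxury.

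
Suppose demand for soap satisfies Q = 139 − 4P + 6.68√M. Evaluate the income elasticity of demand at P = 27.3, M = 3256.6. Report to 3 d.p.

At P = 27.3, M = 3256.6: Q = 411.005.
Holding P constant, ∂Q/∂M = 6.68/(2√M) = 0.0585281.
η_M = (∂Q/∂M)·(M/Q) = 0.0585281 × (3256.6/411.005) = 0.464.

0.464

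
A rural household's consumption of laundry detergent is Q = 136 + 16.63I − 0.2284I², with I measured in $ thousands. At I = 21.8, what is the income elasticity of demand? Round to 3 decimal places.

0.373

At I = 21.8: Q = 389.9892.
dQ/dI = 16.63 − 0.4568I = 6.67176.
η = (dQ/dI)·(I/Q) = 6.67176 × (21.8/389.9892) = 0.373.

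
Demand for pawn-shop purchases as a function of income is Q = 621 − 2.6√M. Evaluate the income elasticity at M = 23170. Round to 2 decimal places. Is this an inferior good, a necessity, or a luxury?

-0.88 (inferior good)

At M = 23170: Q = 225.236.
dQ/dM = -2.6/(2√M) = -0.00854044 at this income.
η = (dQ/dM)·(M/Q) = -0.00854044 × (23170/225.236) = -0.88.
Since η < 0, the good is an inferior good.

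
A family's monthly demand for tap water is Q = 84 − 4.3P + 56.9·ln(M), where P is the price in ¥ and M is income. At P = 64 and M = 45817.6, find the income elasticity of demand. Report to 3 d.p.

At P = 64, M = 45817.6: Q = 419.475.
Holding P constant, ∂Q/∂M = 56.9/M = 0.00124188.
η_M = (∂Q/∂M)·(M/Q) = 0.00124188 × (45817.6/419.475) = 0.136.

0.136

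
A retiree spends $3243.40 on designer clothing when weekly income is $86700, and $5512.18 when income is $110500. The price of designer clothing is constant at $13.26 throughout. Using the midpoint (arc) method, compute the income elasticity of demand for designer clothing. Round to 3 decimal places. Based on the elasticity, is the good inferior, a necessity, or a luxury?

With a constant price, Q₁ = 3243.40/13.26 = 244.600 and Q₂ = 5512.18/13.26 = 415.700 (equivalently, work directly with expenditure since P cancels).
Midpoint %ΔQ = (5512.18 − 3243.40)/4377.79 = 0.51825; midpoint %ΔI = (110500 − 86700)/98600 = 0.24138.
η = 0.51825 / 0.24138 = 2.147.
η > 1 ⇒ luxury.

2.147 (luxury)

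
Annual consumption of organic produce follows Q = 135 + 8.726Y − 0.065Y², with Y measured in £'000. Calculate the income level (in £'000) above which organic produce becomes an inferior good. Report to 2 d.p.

dQ/dY = 8.726 − 0.13Y.
The good is inferior where dQ/dY < 0. Setting dQ/dY = 0 gives Y = 8.726 / 0.13 = 67.12.

67.12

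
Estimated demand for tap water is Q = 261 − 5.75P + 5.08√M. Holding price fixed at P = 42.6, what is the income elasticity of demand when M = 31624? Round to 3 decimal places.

0.491

At P = 42.6, M = 31624: Q = 919.433.
Holding P constant, ∂Q/∂M = 5.08/(2√M) = 0.0142832.
η_M = (∂Q/∂M)·(M/Q) = 0.0142832 × (31624/919.433) = 0.491.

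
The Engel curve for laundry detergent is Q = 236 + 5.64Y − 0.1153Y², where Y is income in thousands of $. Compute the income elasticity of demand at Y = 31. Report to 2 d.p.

-0.16

At Y = 31: Q = 300.0367.
dQ/dY = 5.64 − 0.2306Y = -1.50860.
η = (dQ/dY)·(Y/Q) = -1.50860 × (31/300.0367) = -0.16.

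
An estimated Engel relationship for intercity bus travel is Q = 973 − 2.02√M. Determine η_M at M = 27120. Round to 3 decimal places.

At M = 27120: Q = 640.343.
dQ/dM = -2.02/(2√M) = -0.00613305 at this income.
η = (dQ/dM)·(M/Q) = -0.00613305 × (27120/640.343) = -0.260.

-0.260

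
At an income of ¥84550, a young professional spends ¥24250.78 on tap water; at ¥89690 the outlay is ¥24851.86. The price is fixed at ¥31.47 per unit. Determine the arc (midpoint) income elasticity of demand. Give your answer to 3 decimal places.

0.415

With a constant price, Q₁ = 24250.78/31.47 = 770.600 and Q₂ = 24851.86/31.47 = 789.700 (equivalently, work directly with expenditure since P cancels).
Midpoint %ΔQ = (24851.86 − 24250.78)/24551.32 = 0.02448; midpoint %ΔI = (89690 − 84550)/87120 = 0.05900.
η = 0.02448 / 0.05900 = 0.415.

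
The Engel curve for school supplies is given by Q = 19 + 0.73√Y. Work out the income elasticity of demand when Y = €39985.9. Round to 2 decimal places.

At Y = 39985.9: Q = 164.974.
dQ/dY = 0.73/(2√Y) = 0.00182532 at this income.
η = (dQ/dY)·(Y/Q) = 0.00182532 × (39985.9/164.974) = 0.44.

0.44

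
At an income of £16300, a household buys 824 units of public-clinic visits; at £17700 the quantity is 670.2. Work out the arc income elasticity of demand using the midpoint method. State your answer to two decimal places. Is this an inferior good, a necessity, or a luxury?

-2.50 (inferior good)

ΔQ = 670.2 − 824 = -153.8; midpoint Q̄ = (824 + 670.2)/2 = 747.1.
ΔI = 17700 − 16300 = 1400; midpoint Ī = (16300 + 17700)/2 = 17000.
η = (ΔQ/Q̄) ÷ (ΔI/Ī) = (-153.8/747.1) ÷ (1400/17000) = -2.50.
η < 0 ⇒ inferior good.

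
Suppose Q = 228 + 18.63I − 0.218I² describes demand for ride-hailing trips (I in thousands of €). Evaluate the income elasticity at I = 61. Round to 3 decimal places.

At I = 61: Q = 553.2520.
dQ/dI = 18.63 − 0.436I = -7.96600.
η = (dQ/dI)·(I/Q) = -7.96600 × (61/553.2520) = -0.878.

-0.878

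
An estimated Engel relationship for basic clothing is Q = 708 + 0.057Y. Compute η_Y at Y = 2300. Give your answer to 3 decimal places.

At Y = 2300: Q = 839.100.
dQ/dY = 0.057.
η = (dQ/dY)·(Y/Q) = 0.057 × (2300/839.100) = 0.156.

0.156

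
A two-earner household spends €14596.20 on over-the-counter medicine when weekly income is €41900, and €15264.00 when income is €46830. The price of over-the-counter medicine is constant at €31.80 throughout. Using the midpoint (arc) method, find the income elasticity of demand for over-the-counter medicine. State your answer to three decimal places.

0.403

With a constant price, Q₁ = 14596.20/31.80 = 459.000 and Q₂ = 15264.00/31.80 = 480.000 (equivalently, work directly with expenditure since P cancels).
Midpoint %ΔQ = (15264.00 − 14596.20)/14930.10 = 0.04473; midpoint %ΔI = (46830 − 41900)/44365 = 0.11112.
η = 0.04473 / 0.11112 = 0.403.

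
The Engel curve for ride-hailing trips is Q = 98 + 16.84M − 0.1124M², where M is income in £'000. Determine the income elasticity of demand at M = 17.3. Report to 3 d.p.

At M = 17.3: Q = 355.6918.
dQ/dM = 16.84 − 0.2248M = 12.95096.
η = (dQ/dM)·(M/Q) = 12.95096 × (17.3/355.6918) = 0.630.

0.630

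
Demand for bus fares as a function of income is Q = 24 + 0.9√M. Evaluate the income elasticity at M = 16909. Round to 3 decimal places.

At M = 16909: Q = 141.031.
dQ/dM = 0.9/(2√M) = 0.00346062 at this income.
η = (dQ/dM)·(M/Q) = 0.00346062 × (16909/141.031) = 0.415.

0.415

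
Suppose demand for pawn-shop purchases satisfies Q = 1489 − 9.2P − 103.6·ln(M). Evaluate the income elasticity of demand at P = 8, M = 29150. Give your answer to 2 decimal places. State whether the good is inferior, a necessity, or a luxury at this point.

-0.30 (inferior good)

At P = 8, M = 29150: Q = 350.370.
Holding P constant, ∂Q/∂M = -103.6/M = -0.00355403.
η_M = (∂Q/∂M)·(M/Q) = -0.00355403 × (29150/350.370) = -0.30.
Since η < 0, this is an inferior good.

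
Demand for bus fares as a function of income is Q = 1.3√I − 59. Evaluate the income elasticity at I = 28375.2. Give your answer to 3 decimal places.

0.684

At I = 28375.2: Q = 159.984.
dQ/dI = 1.3/(2√I) = 0.00385873 at this income.
η = (dQ/dI)·(I/Q) = 0.00385873 × (28375.2/159.984) = 0.684.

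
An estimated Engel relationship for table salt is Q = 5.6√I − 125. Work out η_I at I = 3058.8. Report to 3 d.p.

0.838

At I = 3058.8: Q = 184.716.
dQ/dI = 5.6/(2√I) = 0.050627 at this income.
η = (dQ/dI)·(I/Q) = 0.050627 × (3058.8/184.716) = 0.838.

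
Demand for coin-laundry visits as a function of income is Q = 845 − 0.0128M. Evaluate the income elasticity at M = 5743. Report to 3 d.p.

At M = 5743: Q = 771.490.
dQ/dM = −0.0128.
η = (dQ/dM)·(M/Q) = -0.0128 × (5743/771.490) = -0.095.

-0.095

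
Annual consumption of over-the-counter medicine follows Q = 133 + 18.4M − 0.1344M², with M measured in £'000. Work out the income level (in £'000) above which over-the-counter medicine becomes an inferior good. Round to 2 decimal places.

68.45

dQ/dM = 18.4 − 0.2688M.
The good is inferior where dQ/dM < 0. Setting dQ/dM = 0 gives M = 18.4 / 0.2688 = 68.45.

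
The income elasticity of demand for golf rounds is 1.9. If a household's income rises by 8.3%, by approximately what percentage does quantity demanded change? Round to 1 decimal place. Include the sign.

15.8%

%ΔQ ≈ η × %ΔI = 1.9 × 8.3% = 15.8%.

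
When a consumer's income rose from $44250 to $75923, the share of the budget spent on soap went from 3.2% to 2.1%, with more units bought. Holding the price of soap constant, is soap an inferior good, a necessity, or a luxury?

Quantity rises but the budget share falls as income rises, so 0 < η < 1.

necessity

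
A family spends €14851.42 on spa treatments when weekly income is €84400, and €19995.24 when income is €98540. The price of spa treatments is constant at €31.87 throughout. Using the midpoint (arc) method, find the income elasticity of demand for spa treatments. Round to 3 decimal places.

With a constant price, Q₁ = 14851.42/31.87 = 466.000 and Q₂ = 19995.24/31.87 = 627.400 (equivalently, work directly with expenditure since P cancels).
Midpoint %ΔQ = (19995.24 − 14851.42)/17423.33 = 0.29523; midpoint %ΔI = (98540 − 84400)/91470 = 0.15459.
η = 0.29523 / 0.15459 = 1.910.

1.910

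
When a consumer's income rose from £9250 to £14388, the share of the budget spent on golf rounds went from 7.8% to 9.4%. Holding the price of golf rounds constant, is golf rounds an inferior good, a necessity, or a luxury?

The budget share rises as income rises, so η > 1.

luxury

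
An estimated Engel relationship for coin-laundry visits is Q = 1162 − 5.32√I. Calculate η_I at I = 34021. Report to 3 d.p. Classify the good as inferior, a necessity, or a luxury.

-2.715 (inferior good)

At I = 34021: Q = 180.738.
dQ/dI = -5.32/(2√I) = -0.0144214 at this income.
η = (dQ/dI)·(I/Q) = -0.0144214 × (34021/180.738) = -2.715.
Since η < 0, the good is an inferior good.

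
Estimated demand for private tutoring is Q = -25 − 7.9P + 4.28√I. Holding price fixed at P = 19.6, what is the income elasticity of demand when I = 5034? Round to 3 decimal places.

1.226

At P = 19.6, I = 5034: Q = 123.829.
Holding P constant, ∂Q/∂I = 4.28/(2√I) = 0.0301618.
η_I = (∂Q/∂I)·(I/Q) = 0.0301618 × (5034/123.829) = 1.226.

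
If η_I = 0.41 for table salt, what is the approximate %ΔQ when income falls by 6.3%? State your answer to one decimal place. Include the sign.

%ΔQ ≈ η × %ΔI = 0.41 × (-6.3%) = -2.6%.

-2.6%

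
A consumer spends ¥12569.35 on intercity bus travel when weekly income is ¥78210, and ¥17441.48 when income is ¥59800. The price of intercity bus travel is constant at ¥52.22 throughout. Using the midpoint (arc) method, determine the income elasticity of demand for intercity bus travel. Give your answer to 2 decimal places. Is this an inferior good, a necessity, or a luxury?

With a constant price, Q₁ = 12569.35/52.22 = 240.700 and Q₂ = 17441.48/52.22 = 334.000 (equivalently, work directly with expenditure since P cancels).
Midpoint %ΔQ = (17441.48 − 12569.35)/15005.42 = 0.32469; midpoint %ΔI = (59800 − 78210)/69005 = -0.26679.
η = 0.32469 / -0.26679 = -1.22.
η < 0 ⇒ inferior good.

-1.22 (inferior good)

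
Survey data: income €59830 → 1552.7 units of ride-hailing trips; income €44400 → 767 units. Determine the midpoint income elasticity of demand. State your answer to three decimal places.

ΔQ = 767 − 1552.7 = -785.7; midpoint Q̄ = (1552.7 + 767)/2 = 1159.85.
ΔI = 44400 − 59830 = -15430; midpoint Ī = (59830 + 44400)/2 = 52115.
η = (ΔQ/Q̄) ÷ (ΔI/Ī) = (-785.7/1159.85) ÷ (-15430/52115) = 2.288.

2.288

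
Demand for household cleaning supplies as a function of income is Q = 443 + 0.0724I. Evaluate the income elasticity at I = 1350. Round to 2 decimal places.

At I = 1350: Q = 540.740.
dQ/dI = 0.0724.
η = (dQ/dI)·(I/Q) = 0.0724 × (1350/540.740) = 0.18.

0.18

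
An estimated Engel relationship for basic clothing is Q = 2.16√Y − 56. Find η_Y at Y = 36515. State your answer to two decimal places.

At Y = 36515: Q = 356.752.
dQ/dY = 2.16/(2√Y) = 0.00565182 at this income.
η = (dQ/dY)·(Y/Q) = 0.00565182 × (36515/356.752) = 0.58.

0.58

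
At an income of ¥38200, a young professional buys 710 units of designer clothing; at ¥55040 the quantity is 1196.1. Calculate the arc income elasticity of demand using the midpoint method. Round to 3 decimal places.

ΔQ = 1196.1 − 710 = 486.1; midpoint Q̄ = (710 + 1196.1)/2 = 953.05.
ΔI = 55040 − 38200 = 16840; midpoint Ī = (38200 + 55040)/2 = 46620.
η = (ΔQ/Q̄) ÷ (ΔI/Ī) = (486.1/953.05) ÷ (16840/46620) = 1.412.

1.412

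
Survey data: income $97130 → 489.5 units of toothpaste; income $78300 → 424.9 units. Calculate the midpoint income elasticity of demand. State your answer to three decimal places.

0.658

ΔQ = 424.9 − 489.5 = -64.6; midpoint Q̄ = (489.5 + 424.9)/2 = 457.2.
ΔI = 78300 − 97130 = -18830; midpoint Ī = (97130 + 78300)/2 = 87715.
η = (ΔQ/Q̄) ÷ (ΔI/Ī) = (-64.6/457.2) ÷ (-18830/87715) = 0.658.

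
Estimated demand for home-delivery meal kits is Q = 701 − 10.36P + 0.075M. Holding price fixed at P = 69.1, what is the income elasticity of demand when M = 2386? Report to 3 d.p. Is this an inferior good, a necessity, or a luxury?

At P = 69.1, M = 2386: Q = 164.074.
Holding P constant, ∂Q/∂M = 0.075.
η_M = (∂Q/∂M)·(M/Q) = 0.075 × (2386/164.074) = 1.091.
Since η > 1, this is a luxury.

1.091 (luxury)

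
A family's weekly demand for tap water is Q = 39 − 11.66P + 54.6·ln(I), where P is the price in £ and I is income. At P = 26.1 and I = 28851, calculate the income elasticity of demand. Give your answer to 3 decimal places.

At P = 26.1, I = 28851: Q = 295.411.
Holding P constant, ∂Q/∂I = 54.6/I = 0.00189248.
η_I = (∂Q/∂I)·(I/Q) = 0.00189248 × (28851/295.411) = 0.185.

0.185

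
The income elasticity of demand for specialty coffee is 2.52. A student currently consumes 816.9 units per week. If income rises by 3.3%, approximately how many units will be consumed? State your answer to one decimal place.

%ΔQ ≈ η × %ΔI = 2.52 × 3.3% = 8.316%.
New Q ≈ 816.9 × (1 + 0.08316) = 884.8.

884.8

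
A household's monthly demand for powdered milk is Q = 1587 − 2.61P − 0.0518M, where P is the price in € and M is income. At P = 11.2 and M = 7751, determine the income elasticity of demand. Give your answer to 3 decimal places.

-0.347

At P = 11.2, M = 7751: Q = 1156.266.
Holding P constant, ∂Q/∂M = −0.0518.
η_M = (∂Q/∂M)·(M/Q) = -0.0518 × (7751/1156.266) = -0.347.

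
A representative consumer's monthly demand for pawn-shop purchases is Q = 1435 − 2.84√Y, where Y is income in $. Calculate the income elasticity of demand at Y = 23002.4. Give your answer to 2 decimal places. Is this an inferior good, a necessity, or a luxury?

At Y = 23002.4: Q = 1004.270.
dQ/dY = -2.84/(2√Y) = -0.00936271 at this income.
η = (dQ/dY)·(Y/Q) = -0.00936271 × (23002.4/1004.270) = -0.21.
Since η < 0, the good is an inferior good.

-0.21 (inferior good)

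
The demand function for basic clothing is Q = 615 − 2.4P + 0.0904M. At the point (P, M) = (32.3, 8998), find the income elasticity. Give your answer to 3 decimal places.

0.602

At P = 32.3, M = 8998: Q = 1350.899.
Holding P constant, ∂Q/∂M = 0.0904.
η_M = (∂Q/∂M)·(M/Q) = 0.0904 × (8998/1350.899) = 0.602.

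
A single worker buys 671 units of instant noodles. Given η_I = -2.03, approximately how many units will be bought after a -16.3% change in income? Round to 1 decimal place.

893.0

%ΔQ ≈ η × %ΔI = -2.03 × (-16.3%) = 33.089%.
New Q ≈ 671 × (1 + 0.33089) = 893.0.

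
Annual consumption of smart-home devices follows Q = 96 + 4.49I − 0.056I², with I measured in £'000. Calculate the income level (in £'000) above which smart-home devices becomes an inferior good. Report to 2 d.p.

dQ/dI = 4.49 − 0.112I.
The good is inferior where dQ/dI < 0. Setting dQ/dI = 0 gives I = 4.49 / 0.112 = 40.09.

40.09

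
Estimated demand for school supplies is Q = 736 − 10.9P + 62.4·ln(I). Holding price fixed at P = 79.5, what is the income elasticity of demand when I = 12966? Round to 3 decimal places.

0.136

At P = 79.5, I = 12966: Q = 460.383.
Holding P constant, ∂Q/∂I = 62.4/I = 0.00481259.
η_I = (∂Q/∂I)·(I/Q) = 0.00481259 × (12966/460.383) = 0.136.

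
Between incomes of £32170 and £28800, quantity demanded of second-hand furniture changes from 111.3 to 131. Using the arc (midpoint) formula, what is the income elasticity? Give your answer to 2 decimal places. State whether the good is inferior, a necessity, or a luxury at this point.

ΔQ = 131 − 111.3 = 19.7; midpoint Q̄ = (111.3 + 131)/2 = 121.15.
ΔI = 28800 − 32170 = -3370; midpoint Ī = (32170 + 28800)/2 = 30485.
η = (ΔQ/Q̄) ÷ (ΔI/Ī) = (19.7/121.15) ÷ (-3370/30485) = -1.47.
η < 0 ⇒ inferior good.

-1.47 (inferior good)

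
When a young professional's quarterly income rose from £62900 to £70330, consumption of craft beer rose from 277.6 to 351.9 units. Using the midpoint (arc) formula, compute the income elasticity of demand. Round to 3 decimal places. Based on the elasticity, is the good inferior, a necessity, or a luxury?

2.116 (luxury)

ΔQ = 351.9 − 277.6 = 74.3; midpoint Q̄ = (277.6 + 351.9)/2 = 314.75.
ΔI = 70330 − 62900 = 7430; midpoint Ī = (62900 + 70330)/2 = 66615.
η = (ΔQ/Q̄) ÷ (ΔI/Ī) = (74.3/314.75) ÷ (7430/66615) = 2.116.
η > 1 ⇒ luxury.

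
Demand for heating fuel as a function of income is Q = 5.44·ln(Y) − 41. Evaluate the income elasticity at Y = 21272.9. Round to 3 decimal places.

At Y = 21272.9: Q = 13.211.
dQ/dY = 5.44/Y = 0.000255724 at this income.
η = (dQ/dY)·(Y/Q) = 0.000255724 × (21272.9/13.211) = 0.412.

0.412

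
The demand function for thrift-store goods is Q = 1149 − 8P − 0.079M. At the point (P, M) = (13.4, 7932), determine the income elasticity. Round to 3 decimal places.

At P = 13.4, M = 7932: Q = 415.172.
Holding P constant, ∂Q/∂M = −0.079.
η_M = (∂Q/∂M)·(M/Q) = -0.079 × (7932/415.172) = -1.509.

-1.509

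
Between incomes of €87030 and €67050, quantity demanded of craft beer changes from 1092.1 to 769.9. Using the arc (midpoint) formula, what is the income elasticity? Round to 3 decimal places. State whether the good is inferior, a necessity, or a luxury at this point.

ΔQ = 769.9 − 1092.1 = -322.2; midpoint Q̄ = (1092.1 + 769.9)/2 = 931.
ΔI = 67050 − 87030 = -19980; midpoint Ī = (87030 + 67050)/2 = 77040.
η = (ΔQ/Q̄) ÷ (ΔI/Ī) = (-322.2/931) ÷ (-19980/77040) = 1.334.
η > 1 ⇒ luxury.

1.334 (luxury)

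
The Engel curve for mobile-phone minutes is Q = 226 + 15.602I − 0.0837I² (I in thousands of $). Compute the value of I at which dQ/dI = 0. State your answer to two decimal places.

dQ/dI = 15.602 − 0.1674I.
The good is inferior where dQ/dI < 0. Setting dQ/dI = 0 gives I = 15.602 / 0.1674 = 93.20.

93.20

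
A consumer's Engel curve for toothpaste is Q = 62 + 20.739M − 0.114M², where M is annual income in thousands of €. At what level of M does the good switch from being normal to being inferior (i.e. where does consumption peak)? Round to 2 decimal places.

90.96

dQ/dM = 20.739 − 0.228M.
The good is inferior where dQ/dM < 0. Setting dQ/dM = 0 gives M = 20.739 / 0.228 = 90.96.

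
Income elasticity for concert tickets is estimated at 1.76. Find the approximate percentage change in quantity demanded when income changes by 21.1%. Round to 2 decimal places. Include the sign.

%ΔQ ≈ η × %ΔI = 1.76 × 21.1% = 37.14%.

37.14%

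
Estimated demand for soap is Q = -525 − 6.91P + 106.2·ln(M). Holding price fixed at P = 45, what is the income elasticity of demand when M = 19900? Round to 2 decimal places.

0.49

At P = 45, M = 19900: Q = 215.268.
Holding P constant, ∂Q/∂M = 106.2/M = 0.00533668.
η_M = (∂Q/∂M)·(M/Q) = 0.00533668 × (19900/215.268) = 0.49.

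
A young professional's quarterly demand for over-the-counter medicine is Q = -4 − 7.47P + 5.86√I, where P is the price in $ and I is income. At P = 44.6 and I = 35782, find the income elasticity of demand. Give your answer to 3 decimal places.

0.719

At P = 44.6, I = 35782: Q = 771.323.
Holding P constant, ∂Q/∂I = 5.86/(2√I) = 0.0154894.
η_I = (∂Q/∂I)·(I/Q) = 0.0154894 × (35782/771.323) = 0.719.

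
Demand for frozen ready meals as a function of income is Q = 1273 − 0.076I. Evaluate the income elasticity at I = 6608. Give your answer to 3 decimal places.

-0.652

At I = 6608: Q = 770.792.
dQ/dI = −0.076.
η = (dQ/dI)·(I/Q) = -0.076 × (6608/770.792) = -0.652.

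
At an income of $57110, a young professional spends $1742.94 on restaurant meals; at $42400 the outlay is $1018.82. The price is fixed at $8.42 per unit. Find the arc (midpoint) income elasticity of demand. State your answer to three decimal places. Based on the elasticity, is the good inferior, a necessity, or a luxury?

With a constant price, Q₁ = 1742.94/8.42 = 207.000 and Q₂ = 1018.82/8.42 = 121.000 (equivalently, work directly with expenditure since P cancels).
Midpoint %ΔQ = (1018.82 − 1742.94)/1380.88 = -0.52439; midpoint %ΔI = (42400 − 57110)/49755 = -0.29565.
η = -0.52439 / -0.29565 = 1.774.
η > 1 ⇒ luxury.

1.774 (luxury)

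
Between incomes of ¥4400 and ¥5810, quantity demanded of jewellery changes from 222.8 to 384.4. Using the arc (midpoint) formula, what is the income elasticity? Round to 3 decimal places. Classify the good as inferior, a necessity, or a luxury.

1.927 (luxury)

ΔQ = 384.4 − 222.8 = 161.6; midpoint Q̄ = (222.8 + 384.4)/2 = 303.6.
ΔI = 5810 − 4400 = 1410; midpoint Ī = (4400 + 5810)/2 = 5105.
η = (ΔQ/Q̄) ÷ (ΔI/Ī) = (161.6/303.6) ÷ (1410/5105) = 1.927.
η > 1 ⇒ luxury.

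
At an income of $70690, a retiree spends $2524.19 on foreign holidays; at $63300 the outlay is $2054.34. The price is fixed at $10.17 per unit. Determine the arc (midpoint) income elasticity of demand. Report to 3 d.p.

With a constant price, Q₁ = 2524.19/10.17 = 248.200 and Q₂ = 2054.34/10.17 = 202.000 (equivalently, work directly with expenditure since P cancels).
Midpoint %ΔQ = (2054.34 − 2524.19)/2289.27 = -0.20524; midpoint %ΔI = (63300 − 70690)/66995 = -0.11031.
η = -0.20524 / -0.11031 = 1.861.

1.861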